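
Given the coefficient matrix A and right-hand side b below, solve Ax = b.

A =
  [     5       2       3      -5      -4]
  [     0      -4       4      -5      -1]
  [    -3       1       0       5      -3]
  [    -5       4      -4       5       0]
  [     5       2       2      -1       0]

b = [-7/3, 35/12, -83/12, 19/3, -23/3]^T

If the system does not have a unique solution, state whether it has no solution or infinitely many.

Row-reduce the augmented matrix:
R1 ← R1 / (5).
R3 ← R3 + 3·R1.
R4 ← R4 + 5·R1.
R5 ← R5 − 5·R1.
R2 ← R2 / (-4).
R1 ← R1 − 2/5·R2.
R3 ← R3 − 11/5·R2.
R4 ← R4 − 6·R2.
R3 ← R3 / (4).
R1 ← R1 − 1·R3.
R2 ← R2 + 1·R3.
R4 ← R4 − 5·R3.
R5 ← R5 + 1·R3.
R4 ← R4 / (-105/16).
R1 ← R1 + 21/16·R4.
R2 ← R2 − 17/16·R4.
R3 ← R3 + 3/16·R4.
R5 ← R5 − 61/16·R4.
R5 ← R5 / (382/105).
R1 ← R1 − 1/5·R5.
R2 ← R2 + 97/105·R5.
R3 ← R3 + 54/35·R5.
R4 ← R4 + 31/105·R5.
Reading off the reduced rows gives x_1 = -2, x_2 = 1, x_3 = -1, x_4 = -7/3, x_5 = 3/4.

x_1 = -2, x_2 = 1, x_3 = -1, x_4 = -7/3, x_5 = 3/4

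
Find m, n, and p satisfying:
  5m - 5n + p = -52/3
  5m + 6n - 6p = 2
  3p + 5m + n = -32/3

m = -2, n = 4/3, p = -2/3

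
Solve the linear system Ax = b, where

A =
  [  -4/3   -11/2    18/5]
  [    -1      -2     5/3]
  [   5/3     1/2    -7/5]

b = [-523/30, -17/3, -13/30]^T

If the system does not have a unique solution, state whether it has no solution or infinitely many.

infinitely many solutions

Row-reduce:
R1 ← R1 / (-4/3).
R2 ← R2 + 1·R1.
R3 ← R3 − 5/3·R1.
R2 ← R2 / (17/8).
R1 ← R1 − 33/8·R2.
R3 ← R3 + 51/8·R2.
Rank is 2 with 3 unknowns, leaving x_3 free.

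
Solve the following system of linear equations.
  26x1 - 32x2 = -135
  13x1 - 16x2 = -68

no solution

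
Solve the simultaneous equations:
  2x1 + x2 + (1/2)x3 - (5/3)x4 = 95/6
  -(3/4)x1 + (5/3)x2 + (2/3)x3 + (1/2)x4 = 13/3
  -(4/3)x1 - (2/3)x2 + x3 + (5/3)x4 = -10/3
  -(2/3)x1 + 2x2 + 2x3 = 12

x1 = 6, x2 = 3, x3 = 5, x4 = 1

Row-reduce the augmented matrix:
R1 ← R1 / (2).
R2 ← R2 + 3/4·R1.
R3 ← R3 + 4/3·R1.
R4 ← R4 + 2/3·R1.
R2 ← R2 / (49/24).
R1 ← R1 − 1/2·R2.
R4 ← R4 − 7/3·R2.
R3 ← R3 / (4/3).
R1 ← R1 − 2/49·R3.
R2 ← R2 − 41/98·R3.
R4 ← R4 − 25/21·R3.
R4 ← R4 / (-229/252).
R1 ← R1 + 241/294·R4.
R2 ← R2 + 277/1176·R4.
R3 ← R3 − 5/12·R4.
Reading off the reduced rows gives x1 = 6, x2 = 3, x3 = 5, x4 = 1.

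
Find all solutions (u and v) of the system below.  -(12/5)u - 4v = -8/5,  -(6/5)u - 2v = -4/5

infinitely many solutions

Row-reduce:
R1 ← R1 / (-12/5).
R2 ← R2 + 6/5·R1.
Rank is 1 with 2 unknowns, leaving v free.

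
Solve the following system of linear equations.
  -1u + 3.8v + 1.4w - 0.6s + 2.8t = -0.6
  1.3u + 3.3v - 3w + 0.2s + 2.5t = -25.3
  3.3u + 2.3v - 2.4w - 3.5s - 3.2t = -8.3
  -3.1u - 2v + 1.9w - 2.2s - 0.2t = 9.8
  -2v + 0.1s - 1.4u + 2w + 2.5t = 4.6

u = 0, v = 0, w = 6, s = 1, t = -3

Row-reduce the augmented matrix:
R1 ← R1 / (-1).
R2 ← R2 − 13/10·R1.
R3 ← R3 − 33/10·R1.
R4 ← R4 + 31/10·R1.
R5 ← R5 + 7/5·R1.
R2 ← R2 / (206/25).
R1 ← R1 + 19/5·R2.
R3 ← R3 − 371/25·R2.
R4 ← R4 + 689/50·R2.
R5 ← R5 + 183/25·R2.
R3 ← R3 / (8951/2060).
R1 ← R1 + 801/412·R3.
R2 ← R2 + 59/412·R3.
R4 ← R4 + 18183/4120·R3.
R5 ← R5 + 2077/2060·R3.
R4 ← R4 / (-1041003/179020).
R1 ← R1 + 29575/17902·R4.
R2 ← R2 + 3877/17902·R4.
R3 ← R3 + 9137/8951·R4.
R5 ← R5 + 27052/44755·R4.
R5 ← R5 / (16945387/5205015).
R1 ← R1 + 1207606/1041003·R5.
R2 ← R2 − 747323/1041003·R5.
R3 ← R3 + 524482/1041003·R5.
R4 ← R4 − 663917/1041003·R5.
Reading off the reduced rows gives u = 0, v = 0, w = 6, s = 1, t = -3.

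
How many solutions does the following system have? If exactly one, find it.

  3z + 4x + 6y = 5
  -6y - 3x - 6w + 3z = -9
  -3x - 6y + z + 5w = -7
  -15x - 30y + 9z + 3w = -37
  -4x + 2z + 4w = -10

Row-reduce:
R1 ← R1 / (4).
R2 ← R2 + 3·R1.
R3 ← R3 + 3·R1.
R4 ← R4 + 15·R1.
R5 ← R5 + 4·R1.
R2 ← R2 / (-3/2).
R1 ← R1 − 3/2·R2.
R3 ← R3 + 3/2·R2.
R4 ← R4 + 15/2·R2.
R5 ← R5 − 6·R2.
R3 ← R3 / (-2).
R1 ← R1 − 6·R3.
R2 ← R2 + 7/2·R3.
R4 ← R4 + 6·R3.
R5 ← R5 − 26·R3.
Swap R4 and R5.
R4 ← R4 / (123).
R1 ← R1 − 27·R4.
R2 ← R2 + 61/4·R4.
R3 ← R3 + 11/2·R4.
Row 5 reduces to 0 = 2, a contradiction. The system is inconsistent.

no solution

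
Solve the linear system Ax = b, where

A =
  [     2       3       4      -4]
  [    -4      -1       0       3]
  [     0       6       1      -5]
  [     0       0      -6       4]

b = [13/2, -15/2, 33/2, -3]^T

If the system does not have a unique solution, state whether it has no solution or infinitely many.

Row-reduce the augmented matrix:
R1 ← R1 / (2).
R2 ← R2 + 4·R1.
R2 ← R2 / (5).
R1 ← R1 − 3/2·R2.
R3 ← R3 − 6·R2.
R3 ← R3 / (-43/5).
R1 ← R1 + 2/5·R3.
R2 ← R2 − 8/5·R3.
R4 ← R4 + 6·R3.
R4 ← R4 / (142/43).
R1 ← R1 + 47/86·R4.
R2 ← R2 + 35/43·R4.
R3 ← R3 + 5/43·R4.
Reading off the reduced rows gives x_1 = -1/2, x_2 = 1/2, x_3 = -3/2, x_4 = -3.

x_1 = -1/2, x_2 = 1/2, x_3 = -3/2, x_4 = -3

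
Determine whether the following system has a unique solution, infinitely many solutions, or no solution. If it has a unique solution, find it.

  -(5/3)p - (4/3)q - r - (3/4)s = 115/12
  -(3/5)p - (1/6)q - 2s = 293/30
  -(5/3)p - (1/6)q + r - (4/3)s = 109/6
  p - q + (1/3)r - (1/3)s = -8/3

p = -6, q = -1, r = 4, s = -3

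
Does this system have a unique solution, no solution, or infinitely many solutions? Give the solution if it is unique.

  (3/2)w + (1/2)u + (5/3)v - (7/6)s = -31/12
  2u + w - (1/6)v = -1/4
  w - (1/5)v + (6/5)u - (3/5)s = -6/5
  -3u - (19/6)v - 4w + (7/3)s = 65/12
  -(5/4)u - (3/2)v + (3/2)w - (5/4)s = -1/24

u = -2/3, v = -1/2, w = 1, s = 5/2

Row-reduce the augmented matrix:
R1 ← R1 / (1/2).
R2 ← R2 − 2·R1.
R3 ← R3 − 6/5·R1.
R4 ← R4 + 3·R1.
R5 ← R5 + 5/4·R1.
R2 ← R2 / (-41/6).
R1 ← R1 − 10/3·R2.
R3 ← R3 + 21/5·R2.
R4 ← R4 − 41/6·R2.
R5 ← R5 − 8/3·R2.
R3 ← R3 / (97/205).
R1 ← R1 − 23/41·R3.
R2 ← R2 − 30/41·R3.
R5 ← R5 − 541/164·R3.
Swap R4 and R5.
R4 ← R4 / (2693/1164).
R1 ← R1 − 214/291·R4.
R2 ← R2 − 34/97·R4.
R3 ← R3 + 137/97·R4.
R5 reduces to 0 = 0, so the extra equation is consistent.
Reading off the reduced rows gives u = -2/3, v = -1/2, w = 1, s = 5/2.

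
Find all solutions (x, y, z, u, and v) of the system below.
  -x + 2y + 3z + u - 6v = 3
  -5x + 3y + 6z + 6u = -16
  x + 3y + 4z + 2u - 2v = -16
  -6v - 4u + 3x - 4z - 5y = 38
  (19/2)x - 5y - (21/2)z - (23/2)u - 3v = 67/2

Row-reduce:
R1 ← R1 / (-1).
R2 ← R2 + 5·R1.
R3 ← R3 − 1·R1.
R4 ← R4 − 3·R1.
R5 ← R5 − 19/2·R1.
R2 ← R2 / (-7).
R1 ← R1 + 2·R2.
R3 ← R3 − 5·R2.
R4 ← R4 − 1·R2.
R5 ← R5 − 14·R2.
R3 ← R3 / (4/7).
R1 ← R1 + 3/7·R3.
R2 ← R2 − 9/7·R3.
R4 ← R4 − 26/7·R3.
R4 ← R4 / (-25).
R1 ← R1 − 3/2·R4.
R2 ← R2 + 17/2·R4.
R3 ← R3 − 13/2·R4.
Rank is 4 with 5 unknowns, leaving v free.

infinitely many solutions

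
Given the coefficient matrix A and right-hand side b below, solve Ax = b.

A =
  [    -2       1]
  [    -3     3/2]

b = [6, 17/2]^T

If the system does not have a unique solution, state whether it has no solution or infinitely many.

Row-reduce:
R1 ← R1 / (-2).
R2 ← R2 + 3·R1.
Row 2 reduces to 0 = -1/2, a contradiction. The system is inconsistent.

no solution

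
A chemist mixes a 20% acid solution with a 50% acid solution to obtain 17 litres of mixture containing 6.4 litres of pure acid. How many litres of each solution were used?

litres of solution A: 7, litres of solution B: 10

Let a = litres of solution A, b = litres of solution B.
  a + b = 17
  (1/2)b + (1/5)a = 32/5
From equation 1: a = 17 − b.
Substitute into equation 2 and solve: b = 10.
Then a = 7.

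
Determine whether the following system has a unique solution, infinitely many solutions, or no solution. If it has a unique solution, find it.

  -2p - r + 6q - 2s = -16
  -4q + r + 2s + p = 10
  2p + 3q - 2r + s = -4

infinitely many solutions

Row-reduce:
R1 ← R1 / (-2).
R2 ← R2 − 1·R1.
R3 ← R3 − 2·R1.
R2 ← R2 / (-1).
R1 ← R1 + 3·R2.
R3 ← R3 − 9·R2.
R3 ← R3 / (3/2).
R1 ← R1 + 1·R3.
R2 ← R2 + 1/2·R3.
Rank is 3 with 4 unknowns, leaving s free.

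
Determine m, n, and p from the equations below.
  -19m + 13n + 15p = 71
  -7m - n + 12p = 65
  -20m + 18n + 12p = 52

m = 1, n = 0, p = 6

Row-reduce the augmented matrix:
R1 ← R1 / (-19).
R2 ← R2 + 7·R1.
R3 ← R3 + 20·R1.
R2 ← R2 / (-110/19).
R1 ← R1 + 13/19·R2.
R3 ← R3 − 82/19·R2.
R3 ← R3 / (57/55).
R1 ← R1 + 171/110·R3.
R2 ← R2 + 123/110·R3.
Reading off the reduced rows gives m = 1, n = 0, p = 6.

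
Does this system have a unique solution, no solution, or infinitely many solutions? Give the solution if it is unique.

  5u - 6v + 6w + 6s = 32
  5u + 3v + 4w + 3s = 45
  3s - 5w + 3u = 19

Row-reduce:
R1 ← R1 / (5).
R2 ← R2 − 5·R1.
R3 ← R3 − 3·R1.
R2 ← R2 / (9).
R1 ← R1 + 6/5·R2.
R3 ← R3 − 18/5·R2.
R3 ← R3 / (-39/5).
R1 ← R1 − 14/15·R3.
R2 ← R2 + 2/9·R3.
Rank is 3 with 4 unknowns, leaving s free.

infinitely many solutions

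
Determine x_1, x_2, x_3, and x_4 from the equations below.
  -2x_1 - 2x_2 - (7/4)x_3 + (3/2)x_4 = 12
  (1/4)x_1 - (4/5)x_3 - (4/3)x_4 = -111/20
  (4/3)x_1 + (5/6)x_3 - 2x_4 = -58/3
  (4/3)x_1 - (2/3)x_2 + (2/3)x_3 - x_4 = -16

x_1 = -3, x_2 = 5, x_3 = -4, x_4 = 6

Row-reduce the augmented matrix:
R1 ← R1 / (-2).
R2 ← R2 − 1/4·R1.
R3 ← R3 − 4/3·R1.
R4 ← R4 − 4/3·R1.
R2 ← R2 / (-1/4).
R1 ← R1 − 1·R2.
R3 ← R3 + 4/3·R2.
R4 ← R4 + 2·R2.
R3 ← R3 / (51/10).
R1 ← R1 + 16/5·R3.
R2 ← R2 − 163/40·R3.
R4 ← R4 − 153/20·R3.
R4 ← R4 / (3/2).
R1 ← R1 + 976/459·R4.
R2 ← R2 − 917/1836·R4.
R3 ← R3 − 460/459·R4.
Reading off the reduced rows gives x_1 = -3, x_2 = 5, x_3 = -4, x_4 = 6.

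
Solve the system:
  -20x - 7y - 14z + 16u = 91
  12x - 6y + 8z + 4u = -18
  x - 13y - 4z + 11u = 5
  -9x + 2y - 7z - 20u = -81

x = -3, y = 3, z = 2, u = 5

Row-reduce the augmented matrix:
R1 ← R1 / (-20).
R2 ← R2 − 12·R1.
R3 ← R3 − 1·R1.
R4 ← R4 + 9·R1.
R2 ← R2 / (-51/5).
R1 ← R1 − 7/20·R2.
R3 ← R3 + 267/20·R2.
R4 ← R4 − 103/20·R2.
R3 ← R3 / (-71/17).
R1 ← R1 − 35/51·R3.
R2 ← R2 − 2/51·R3.
R4 ← R4 + 46/51·R3.
R4 ← R4 / (-4055/213).
R1 ← R1 + 281/213·R4.
R2 ← R2 + 296/213·R4.
R3 ← R3 − 102/71·R4.
Reading off the reduced rows gives x = -3, y = 3, z = 2, u = 5.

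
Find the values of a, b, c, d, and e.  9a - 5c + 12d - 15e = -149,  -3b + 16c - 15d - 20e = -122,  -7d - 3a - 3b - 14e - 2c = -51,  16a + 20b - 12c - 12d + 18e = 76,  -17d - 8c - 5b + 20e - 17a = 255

a = -5, b = 0, c = -2, d = -2, e = 6

Row-reduce the augmented matrix:
R1 ← R1 / (9).
R3 ← R3 + 3·R1.
R4 ← R4 − 16·R1.
R5 ← R5 + 17·R1.
R2 ← R2 / (-3).
R3 ← R3 + 3·R2.
R4 ← R4 − 20·R2.
R5 ← R5 + 5·R2.
R3 ← R3 / (-59/3).
R1 ← R1 + 5/9·R3.
R2 ← R2 + 16/3·R3.
R4 ← R4 − 932/9·R3.
R5 ← R5 + 397/9·R3.
R4 ← R4 / (-12416/177).
R1 ← R1 − 176/177·R4.
R2 ← R2 − 103/59·R4.
R3 ← R3 + 36/59·R4.
R5 ← R5 − 664/177·R4.
R5 ← R5 / (42595/2328).
R1 ← R1 + 3349/1164·R5.
R2 ← R2 − 80453/18624·R5.
R3 ← R3 − 1047/1552·R5.
R4 ← R4 − 7381/6208·R5.
Reading off the reduced rows gives a = -5, b = 0, c = -2, d = -2, e = 6.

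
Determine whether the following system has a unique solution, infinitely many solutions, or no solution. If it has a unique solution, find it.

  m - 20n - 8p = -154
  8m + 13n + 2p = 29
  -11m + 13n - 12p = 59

m = -6, n = 5, p = 6

Row-reduce the augmented matrix:
R2 ← R2 − 8·R1.
R3 ← R3 + 11·R1.
R2 ← R2 / (173).
R1 ← R1 + 20·R2.
R3 ← R3 + 207·R2.
R3 ← R3 / (-3638/173).
R1 ← R1 + 64/173·R3.
R2 ← R2 − 66/173·R3.
Reading off the reduced rows gives m = -6, n = 5, p = 6.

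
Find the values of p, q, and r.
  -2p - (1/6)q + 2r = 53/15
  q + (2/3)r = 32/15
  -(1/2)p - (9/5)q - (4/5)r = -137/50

p = -3, q = 14/5, r = -1

Row-reduce the augmented matrix:
R1 ← R1 / (-2).
R3 ← R3 + 1/2·R1.
R1 ← R1 − 1/12·R2.
R3 ← R3 + 211/120·R2.
R3 ← R3 / (-23/180).
R1 ← R1 + 19/18·R3.
R2 ← R2 − 2/3·R3.
Reading off the reduced rows gives p = -3, q = 14/5, r = -1.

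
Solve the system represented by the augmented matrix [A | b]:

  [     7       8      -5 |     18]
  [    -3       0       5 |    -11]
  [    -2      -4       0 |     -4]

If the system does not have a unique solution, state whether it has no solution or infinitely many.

no solution

Row-reduce:
R1 ← R1 / (7).
R2 ← R2 + 3·R1.
R3 ← R3 + 2·R1.
R2 ← R2 / (24/7).
R1 ← R1 − 8/7·R2.
R3 ← R3 + 12/7·R2.
Row 3 reduces to 0 = -1/2, a contradiction. The system is inconsistent.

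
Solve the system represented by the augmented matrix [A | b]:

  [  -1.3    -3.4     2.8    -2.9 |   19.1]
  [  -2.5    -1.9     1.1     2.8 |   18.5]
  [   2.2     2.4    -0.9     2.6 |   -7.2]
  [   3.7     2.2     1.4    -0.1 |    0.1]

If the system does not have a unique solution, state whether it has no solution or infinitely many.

Row-reduce the augmented matrix:
R1 ← R1 / (-13/10).
R2 ← R2 + 5/2·R1.
R3 ← R3 − 11/5·R1.
R4 ← R4 − 37/10·R1.
R2 ← R2 / (603/130).
R1 ← R1 − 34/13·R2.
R3 ← R3 + 218/65·R2.
R4 ← R4 + 486/65·R2.
R3 ← R3 / (893/1206).
R1 ← R1 − 158/603·R3.
R2 ← R2 + 557/603·R3.
R4 ← R4 − 165/67·R3.
R4 ← R4 / (-6537/893).
R1 ← R1 + 17053/4465·R4.
R2 ← R2 − 28947/4465·R4.
R3 ← R3 − 22608/4465·R4.
Reading off the reduced rows gives x_1 = -1, x_2 = -2, x_3 = 6, x_4 = 2.

x_1 = -1, x_2 = -2, x_3 = 6, x_4 = 2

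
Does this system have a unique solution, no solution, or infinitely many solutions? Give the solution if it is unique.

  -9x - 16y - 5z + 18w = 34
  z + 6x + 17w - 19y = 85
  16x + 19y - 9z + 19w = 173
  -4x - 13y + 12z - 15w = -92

Row-reduce the augmented matrix:
R1 ← R1 / (-9).
R2 ← R2 − 6·R1.
R3 ← R3 − 16·R1.
R4 ← R4 + 4·R1.
R2 ← R2 / (-89/3).
R1 ← R1 − 16/9·R2.
R3 ← R3 + 85/9·R2.
R4 ← R4 + 53/9·R2.
R3 ← R3 / (-1526/89).
R1 ← R1 − 37/89·R3.
R2 ← R2 − 7/89·R3.
R4 ← R4 − 1307/89·R3.
R4 ← R4 / (5354/763).
R1 ← R1 − 1718/2289·R4.
R2 ← R2 + 257/327·R4.
R3 ← R3 + 5576/2289·R4.
Reading off the reduced rows gives x = 3, y = 2, z = 3, w = 6.

x = 3, y = 2, z = 3, w = 6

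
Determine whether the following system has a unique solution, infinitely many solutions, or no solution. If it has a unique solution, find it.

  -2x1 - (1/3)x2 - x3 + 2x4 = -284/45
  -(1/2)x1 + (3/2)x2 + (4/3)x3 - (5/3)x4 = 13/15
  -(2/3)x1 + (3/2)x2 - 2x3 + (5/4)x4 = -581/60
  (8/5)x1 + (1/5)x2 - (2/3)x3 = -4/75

x1 = 4/5, x2 = -8/3, x3 = 6/5, x4 = -11/5

Row-reduce the augmented matrix:
R1 ← R1 / (-2).
R2 ← R2 + 1/2·R1.
R3 ← R3 + 2/3·R1.
R4 ← R4 − 8/5·R1.
R2 ← R2 / (19/12).
R1 ← R1 − 1/6·R2.
R3 ← R3 − 29/18·R2.
R4 ← R4 + 1/15·R2.
R3 ← R3 / (-59/18).
R1 ← R1 − 1/3·R3.
R2 ← R2 − 1·R3.
R4 ← R4 + 7/5·R3.
R4 ← R4 / (10693/33630).
R1 ← R1 + 1095/2242·R4.
R2 ← R2 + 1161/2242·R4.
R3 ← R3 + 1907/2242·R4.
Reading off the reduced rows gives x1 = 4/5, x2 = -8/3, x3 = 6/5, x4 = -11/5.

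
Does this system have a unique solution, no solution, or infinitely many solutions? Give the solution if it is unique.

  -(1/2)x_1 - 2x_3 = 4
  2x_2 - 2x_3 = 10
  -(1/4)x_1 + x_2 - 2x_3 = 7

Row-reduce:
R1 ← R1 / (-1/2).
R3 ← R3 + 1/4·R1.
R2 ← R2 / (2).
R3 ← R3 − 1·R2.
Rank is 2 with 3 unknowns, leaving x_3 free.

infinitely many solutions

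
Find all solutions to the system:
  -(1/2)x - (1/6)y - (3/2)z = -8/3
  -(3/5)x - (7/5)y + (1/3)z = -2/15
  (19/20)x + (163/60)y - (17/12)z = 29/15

Row-reduce:
R1 ← R1 / (-1/2).
R2 ← R2 + 3/5·R1.
R3 ← R3 − 19/20·R1.
R2 ← R2 / (-6/5).
R1 ← R1 − 1/3·R2.
R3 ← R3 − 12/5·R2.
Row 3 reduces to 0 = 3, a contradiction. The system is inconsistent.

no solution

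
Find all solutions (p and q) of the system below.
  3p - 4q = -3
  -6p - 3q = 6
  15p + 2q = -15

Row-reduce the augmented matrix:
R1 ← R1 / (3).
R2 ← R2 + 6·R1.
R3 ← R3 − 15·R1.
R2 ← R2 / (-11).
R1 ← R1 + 4/3·R2.
R3 ← R3 − 22·R2.
R3 reduces to 0 = 0, so the extra equation is consistent.
Reading off the reduced rows gives p = -1, q = 0.

p = -1, q = 0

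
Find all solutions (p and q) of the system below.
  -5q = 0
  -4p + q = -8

p = 2, q = 0

Row-reduce the augmented matrix:
Swap R1 and R2.
R1 ← R1 / (-4).
R2 ← R2 / (-5).
R1 ← R1 + 1/4·R2.
Reading off the reduced rows gives p = 2, q = 0.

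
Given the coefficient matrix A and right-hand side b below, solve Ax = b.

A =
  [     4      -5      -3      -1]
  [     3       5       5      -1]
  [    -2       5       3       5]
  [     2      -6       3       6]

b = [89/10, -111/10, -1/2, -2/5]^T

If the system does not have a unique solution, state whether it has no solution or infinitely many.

x_1 = 1, x_2 = 1/2, x_3 = -3, x_4 = 8/5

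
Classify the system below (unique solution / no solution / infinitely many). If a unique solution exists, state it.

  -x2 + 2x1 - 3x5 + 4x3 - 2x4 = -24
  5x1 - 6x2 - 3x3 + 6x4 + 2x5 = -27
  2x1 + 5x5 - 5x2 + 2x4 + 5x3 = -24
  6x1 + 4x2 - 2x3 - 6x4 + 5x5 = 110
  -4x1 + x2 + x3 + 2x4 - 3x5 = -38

x1 = 3, x2 = 6, x3 = -4, x4 = -5, x5 = 6

Row-reduce the augmented matrix:
R1 ← R1 / (2).
R2 ← R2 − 5·R1.
R3 ← R3 − 2·R1.
R4 ← R4 − 6·R1.
R5 ← R5 + 4·R1.
R2 ← R2 / (-7/2).
R1 ← R1 + 1/2·R2.
R3 ← R3 + 4·R2.
R4 ← R4 − 7·R2.
R5 ← R5 + 1·R2.
R3 ← R3 / (111/7).
R1 ← R1 − 27/7·R3.
R2 ← R2 − 26/7·R3.
R4 ← R4 + 40·R3.
R5 ← R5 − 89/7·R3.
R4 ← R4 / (14/37).
R1 ← R1 + 18/37·R4.
R2 ← R2 + 42/37·R4.
R3 ← R3 + 20/37·R4.
R5 ← R5 − 64/37·R4.
R5 ← R5 / (-382/3).
R1 ← R1 − 31·R5.
R2 ← R2 − 226/3·R5.
R3 ← R3 − 110/3·R5.
R4 ← R4 − 409/6·R5.
Reading off the reduced rows gives x1 = 3, x2 = 6, x3 = -4, x4 = -5, x5 = 6.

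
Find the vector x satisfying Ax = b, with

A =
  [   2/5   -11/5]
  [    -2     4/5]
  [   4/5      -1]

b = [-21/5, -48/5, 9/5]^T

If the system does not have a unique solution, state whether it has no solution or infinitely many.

x_1 = 6, x_2 = 3

Row-reduce the augmented matrix:
R1 ← R1 / (2/5).
R2 ← R2 + 2·R1.
R3 ← R3 − 4/5·R1.
R2 ← R2 / (-51/5).
R1 ← R1 + 11/2·R2.
R3 ← R3 − 17/5·R2.
R3 reduces to 0 = 0, so the extra equation is consistent.
Reading off the reduced rows gives x_1 = 6, x_2 = 3.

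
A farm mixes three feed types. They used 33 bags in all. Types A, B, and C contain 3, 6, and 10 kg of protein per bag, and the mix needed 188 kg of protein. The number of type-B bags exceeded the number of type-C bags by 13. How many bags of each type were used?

type-A bags: 10, type-B bags: 18, type-C bags: 5

Let a = type-A bags, b = type-B bags, c = type-C bags.
  a + b + c = 33
  3a + 6b + 10c = 188
  b - c = 13
Row-reduce the augmented matrix:
R2 ← R2 − 3·R1.
R2 ← R2 / (3).
R1 ← R1 − 1·R2.
R3 ← R3 − 1·R2.
R3 ← R3 / (-10/3).
R1 ← R1 + 4/3·R3.
R2 ← R2 − 7/3·R3.
Reading off the reduced rows gives a = 10, b = 18, c = 5.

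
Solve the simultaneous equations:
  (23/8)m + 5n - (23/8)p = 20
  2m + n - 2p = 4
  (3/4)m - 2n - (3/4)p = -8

infinitely many solutions

Row-reduce:
R1 ← R1 / (23/8).
R2 ← R2 − 2·R1.
R3 ← R3 − 3/4·R1.
R2 ← R2 / (-57/23).
R1 ← R1 − 40/23·R2.
R3 ← R3 + 76/23·R2.
Rank is 2 with 3 unknowns, leaving p free.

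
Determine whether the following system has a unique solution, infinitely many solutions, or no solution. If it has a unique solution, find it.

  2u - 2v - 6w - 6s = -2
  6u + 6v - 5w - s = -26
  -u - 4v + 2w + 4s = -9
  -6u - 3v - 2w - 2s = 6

u = -1, v = 0, w = 5, s = -5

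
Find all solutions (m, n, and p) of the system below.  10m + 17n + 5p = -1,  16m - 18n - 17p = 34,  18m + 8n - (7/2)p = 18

Row-reduce:
R1 ← R1 / (10).
R2 ← R2 − 16·R1.
R3 ← R3 − 18·R1.
R2 ← R2 / (-226/5).
R1 ← R1 − 17/10·R2.
R3 ← R3 + 113/5·R2.
Row 3 reduces to 0 = 2, a contradiction. The system is inconsistent.

no solution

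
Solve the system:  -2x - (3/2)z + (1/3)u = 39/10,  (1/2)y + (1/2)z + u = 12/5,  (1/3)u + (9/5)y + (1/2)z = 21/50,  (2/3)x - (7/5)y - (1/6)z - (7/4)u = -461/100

Row-reduce the augmented matrix:
R1 ← R1 / (-2).
R4 ← R4 − 2/3·R1.
R2 ← R2 / (1/2).
R3 ← R3 − 9/5·R2.
R4 ← R4 + 7/5·R2.
R3 ← R3 / (-13/10).
R1 ← R1 − 3/4·R3.
R2 ← R2 − 1·R3.
R4 ← R4 − 11/15·R3.
R4 ← R4 / (-319/468).
R1 ← R1 + 80/39·R4.
R2 ← R2 + 20/39·R4.
R3 ← R3 − 98/39·R4.
Reading off the reduced rows gives x = -3, y = -3/5, z = 9/5, u = 9/5.

x = -3, y = -3/5, z = 9/5, u = 9/5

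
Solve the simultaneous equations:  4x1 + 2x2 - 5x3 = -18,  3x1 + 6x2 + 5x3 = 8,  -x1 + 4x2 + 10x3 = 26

Row-reduce:
R1 ← R1 / (4).
R2 ← R2 − 3·R1.
R3 ← R3 + 1·R1.
R2 ← R2 / (9/2).
R1 ← R1 − 1/2·R2.
R3 ← R3 − 9/2·R2.
Rank is 2 with 3 unknowns, leaving x3 free.

infinitely many solutions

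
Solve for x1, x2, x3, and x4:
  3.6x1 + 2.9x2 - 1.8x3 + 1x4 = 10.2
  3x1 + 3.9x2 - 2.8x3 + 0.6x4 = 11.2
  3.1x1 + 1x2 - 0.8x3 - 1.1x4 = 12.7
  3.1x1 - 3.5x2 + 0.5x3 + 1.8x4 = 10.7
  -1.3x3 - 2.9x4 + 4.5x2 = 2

x1 = 3, x2 = -2, x3 = -4, x4 = -2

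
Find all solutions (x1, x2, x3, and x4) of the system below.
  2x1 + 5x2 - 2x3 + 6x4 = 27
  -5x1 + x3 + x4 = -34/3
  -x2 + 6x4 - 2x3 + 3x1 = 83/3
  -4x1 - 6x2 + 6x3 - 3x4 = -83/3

Row-reduce the augmented matrix:
R1 ← R1 / (2).
R2 ← R2 + 5·R1.
R3 ← R3 − 3·R1.
R4 ← R4 + 4·R1.
R2 ← R2 / (25/2).
R1 ← R1 − 5/2·R2.
R3 ← R3 + 17/2·R2.
R4 ← R4 − 4·R2.
R3 ← R3 / (-43/25).
R1 ← R1 + 1/5·R3.
R2 ← R2 + 8/25·R3.
R4 ← R4 − 82/25·R3.
R4 ← R4 / (813/43).
R1 ← R1 + 48/43·R4.
R2 ← R2 + 8/43·R4.
R3 ← R3 + 197/43·R4.
Reading off the reduced rows gives x1 = 8/3, x2 = 1/3, x3 = -1, x4 = 3.

x1 = 8/3, x2 = 1/3, x3 = -1, x4 = 3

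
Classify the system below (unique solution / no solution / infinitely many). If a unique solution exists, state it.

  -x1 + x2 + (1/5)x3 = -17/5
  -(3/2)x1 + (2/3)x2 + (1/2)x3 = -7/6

Row-reduce:
R1 ← R1 / (-1).
R2 ← R2 + 3/2·R1.
R2 ← R2 / (-5/6).
R1 ← R1 + 1·R2.
Rank is 2 with 3 unknowns, leaving x3 free.

infinitely many solutions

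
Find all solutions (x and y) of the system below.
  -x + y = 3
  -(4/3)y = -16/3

Row-reduce the augmented matrix:
R1 ← R1 / (-1).
R2 ← R2 / (-4/3).
R1 ← R1 + 1·R2.
Reading off the reduced rows gives x = 1, y = 4.

x = 1, y = 4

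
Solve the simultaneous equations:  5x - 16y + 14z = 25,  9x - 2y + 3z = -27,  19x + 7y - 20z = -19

x = -3, y = -6, z = -4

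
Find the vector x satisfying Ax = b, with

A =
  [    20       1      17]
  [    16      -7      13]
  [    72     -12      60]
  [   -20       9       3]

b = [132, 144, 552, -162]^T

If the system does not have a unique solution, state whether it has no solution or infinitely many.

Row-reduce the augmented matrix:
R1 ← R1 / (20).
R2 ← R2 − 16·R1.
R3 ← R3 − 72·R1.
R4 ← R4 + 20·R1.
R2 ← R2 / (-39/5).
R1 ← R1 − 1/20·R2.
R3 ← R3 + 78/5·R2.
R4 ← R4 − 10·R2.
Swap R3 and R4.
R3 ← R3 / (250/13).
R1 ← R1 − 11/13·R3.
R2 ← R2 − 1/13·R3.
R4 reduces to 0 = 0, so the extra equation is consistent.
Reading off the reduced rows gives x_1 = 6, x_2 = -5, x_3 = 1.

x_1 = 6, x_2 = -5, x_3 = 1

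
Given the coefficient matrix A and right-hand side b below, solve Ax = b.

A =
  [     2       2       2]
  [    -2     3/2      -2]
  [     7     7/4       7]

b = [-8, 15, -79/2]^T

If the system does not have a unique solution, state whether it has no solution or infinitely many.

no solution

Row-reduce:
R1 ← R1 / (2).
R2 ← R2 + 2·R1.
R3 ← R3 − 7·R1.
R2 ← R2 / (7/2).
R1 ← R1 − 1·R2.
R3 ← R3 + 21/4·R2.
Row 3 reduces to 0 = -1, a contradiction. The system is inconsistent.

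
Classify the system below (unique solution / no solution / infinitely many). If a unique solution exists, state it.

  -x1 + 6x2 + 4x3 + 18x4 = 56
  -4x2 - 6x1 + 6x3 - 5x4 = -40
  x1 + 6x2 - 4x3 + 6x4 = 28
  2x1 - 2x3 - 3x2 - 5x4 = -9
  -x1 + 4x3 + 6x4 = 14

x1 = 2, x2 = -1, x3 = -2, x4 = 4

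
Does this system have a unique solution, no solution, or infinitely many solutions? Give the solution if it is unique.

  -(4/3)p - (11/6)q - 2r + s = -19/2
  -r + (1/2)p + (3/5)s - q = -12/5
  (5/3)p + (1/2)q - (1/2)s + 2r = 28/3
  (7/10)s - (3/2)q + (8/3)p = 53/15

no solution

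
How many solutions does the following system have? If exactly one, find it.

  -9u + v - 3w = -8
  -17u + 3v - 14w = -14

infinitely many solutions

Row-reduce:
R1 ← R1 / (-9).
R2 ← R2 + 17·R1.
R2 ← R2 / (10/9).
R1 ← R1 + 1/9·R2.
Rank is 2 with 3 unknowns, leaving w free.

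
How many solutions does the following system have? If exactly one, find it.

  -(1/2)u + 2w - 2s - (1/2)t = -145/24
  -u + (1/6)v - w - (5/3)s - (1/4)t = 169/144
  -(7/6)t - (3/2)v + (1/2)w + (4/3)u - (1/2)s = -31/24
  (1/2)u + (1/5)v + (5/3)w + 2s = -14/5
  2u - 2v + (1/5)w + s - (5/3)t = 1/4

Row-reduce the augmented matrix:
R1 ← R1 / (-1/2).
R2 ← R2 + 1·R1.
R3 ← R3 − 4/3·R1.
R4 ← R4 − 1/2·R1.
R5 ← R5 − 2·R1.
R2 ← R2 / (1/6).
R3 ← R3 + 3/2·R2.
R4 ← R4 − 1/5·R2.
R5 ← R5 + 2·R2.
R3 ← R3 / (-235/6).
R1 ← R1 + 4·R3.
R2 ← R2 + 30·R3.
R4 ← R4 − 29/3·R3.
R5 ← R5 + 259/5·R3.
R4 ← R4 / (133/141).
R1 ← R1 − 576/235·R4.
R2 ← R2 − 112/47·R4.
R3 ← R3 + 91/235·R4.
R5 ← R5 − 1106/1175·R4.
R5 ← R5 / (179/2850).
R1 ← R1 − 983/665·R5.
R2 ← R2 − 81/38·R5.
R3 ← R3 + 24/95·R5.
R4 ← R4 + 99/266·R5.
Reading off the reduced rows gives u = 1, v = 1, w = -5/2, s = 1/3, t = -1/4.

u = 1, v = 1, w = -5/2, s = 1/3, t = -1/4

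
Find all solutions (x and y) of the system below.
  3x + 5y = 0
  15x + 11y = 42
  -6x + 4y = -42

x = 5, y = -3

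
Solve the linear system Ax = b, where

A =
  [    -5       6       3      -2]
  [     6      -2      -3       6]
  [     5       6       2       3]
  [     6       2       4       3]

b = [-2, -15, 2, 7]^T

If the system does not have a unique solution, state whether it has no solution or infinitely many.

Row-reduce the augmented matrix:
R1 ← R1 / (-5).
R2 ← R2 − 6·R1.
R3 ← R3 − 5·R1.
R4 ← R4 − 6·R1.
R2 ← R2 / (26/5).
R1 ← R1 + 6/5·R2.
R3 ← R3 − 12·R2.
R4 ← R4 − 46/5·R2.
R3 ← R3 / (47/13).
R1 ← R1 + 6/13·R3.
R2 ← R2 − 3/26·R3.
R4 ← R4 − 85/13·R3.
R4 ← R4 / (350/47).
R1 ← R1 − 14/47·R4.
R2 ← R2 − 87/94·R4.
R3 ← R3 + 95/47·R4.
Reading off the reduced rows gives x_1 = 3, x_2 = 0, x_3 = 1, x_4 = -5.

x_1 = 3, x_2 = 0, x_3 = 1, x_4 = -5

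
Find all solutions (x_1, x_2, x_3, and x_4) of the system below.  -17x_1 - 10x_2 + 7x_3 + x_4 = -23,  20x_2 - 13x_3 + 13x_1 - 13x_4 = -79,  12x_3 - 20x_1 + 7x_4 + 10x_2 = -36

Row-reduce:
R1 ← R1 / (-17).
R2 ← R2 − 13·R1.
R3 ← R3 + 20·R1.
R2 ← R2 / (210/17).
R1 ← R1 − 10/17·R2.
R3 ← R3 − 370/17·R2.
R3 ← R3 / (362/21).
R1 ← R1 + 1/21·R3.
R2 ← R2 + 13/21·R3.
Rank is 3 with 4 unknowns, leaving x_4 free.

infinitely many solutions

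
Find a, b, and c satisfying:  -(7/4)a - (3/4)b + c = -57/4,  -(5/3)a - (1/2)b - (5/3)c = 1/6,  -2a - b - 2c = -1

a = 4, b = 3, c = -5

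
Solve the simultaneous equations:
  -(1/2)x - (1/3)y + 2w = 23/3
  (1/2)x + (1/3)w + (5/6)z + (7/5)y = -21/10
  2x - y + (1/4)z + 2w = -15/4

infinitely many solutions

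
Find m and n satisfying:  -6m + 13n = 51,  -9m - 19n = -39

Row-reduce the augmented matrix:
R1 ← R1 / (-6).
R2 ← R2 + 9·R1.
R2 ← R2 / (-77/2).
R1 ← R1 + 13/6·R2.
Reading off the reduced rows gives m = -2, n = 3.

m = -2, n = 3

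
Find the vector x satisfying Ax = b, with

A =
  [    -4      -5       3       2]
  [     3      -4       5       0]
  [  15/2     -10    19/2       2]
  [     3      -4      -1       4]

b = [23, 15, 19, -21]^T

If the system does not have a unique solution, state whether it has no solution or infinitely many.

no solution

Row-reduce:
R1 ← R1 / (-4).
R2 ← R2 − 3·R1.
R3 ← R3 − 15/2·R1.
R4 ← R4 − 3·R1.
R2 ← R2 / (-31/4).
R1 ← R1 − 5/4·R2.
R3 ← R3 + 155/8·R2.
R4 ← R4 + 31/4·R2.
R3 ← R3 / (-3).
R1 ← R1 − 13/31·R3.
R2 ← R2 + 29/31·R3.
R4 ← R4 + 6·R3.
Row 4 reduces to 0 = 1, a contradiction. The system is inconsistent.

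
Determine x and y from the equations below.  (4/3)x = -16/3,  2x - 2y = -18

x = -4, y = 5

Row-reduce the augmented matrix:
R1 ← R1 / (4/3).
R2 ← R2 − 2·R1.
R2 ← R2 / (-2).
Reading off the reduced rows gives x = -4, y = 5.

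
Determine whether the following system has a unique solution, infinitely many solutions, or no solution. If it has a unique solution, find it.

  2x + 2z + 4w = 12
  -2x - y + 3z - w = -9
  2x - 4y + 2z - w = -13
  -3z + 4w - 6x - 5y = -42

x = 3, y = 5, z = 1, w = 1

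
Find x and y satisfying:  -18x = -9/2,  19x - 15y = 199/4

x = 1/4, y = -3

Row-reduce the augmented matrix:
R1 ← R1 / (-18).
R2 ← R2 − 19·R1.
R2 ← R2 / (-15).
Reading off the reduced rows gives x = 1/4, y = -3.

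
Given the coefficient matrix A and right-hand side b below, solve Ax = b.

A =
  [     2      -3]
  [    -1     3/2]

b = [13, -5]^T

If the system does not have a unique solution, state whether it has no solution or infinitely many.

Row-reduce:
R1 ← R1 / (2).
R2 ← R2 + 1·R1.
Row 2 reduces to 0 = 3/2, a contradiction. The system is inconsistent.

no solution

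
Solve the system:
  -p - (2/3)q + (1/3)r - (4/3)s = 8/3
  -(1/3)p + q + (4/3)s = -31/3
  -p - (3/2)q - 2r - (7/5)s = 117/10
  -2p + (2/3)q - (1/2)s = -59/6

p = 4, q = -5, r = -2, s = -3

Row-reduce the augmented matrix:
R1 ← R1 / (-1).
R2 ← R2 + 1/3·R1.
R3 ← R3 + 1·R1.
R4 ← R4 + 2·R1.
R2 ← R2 / (11/9).
R1 ← R1 − 2/3·R2.
R3 ← R3 + 5/6·R2.
R4 ← R4 − 2·R2.
R3 ← R3 / (-53/22).
R1 ← R1 + 3/11·R3.
R2 ← R2 + 1/11·R3.
R4 ← R4 + 16/33·R3.
R4 ← R4 / (-1547/1590).
R1 ← R1 − 62/265·R4.
R2 ← R2 − 374/265·R4.
R3 ← R3 + 126/265·R4.
Reading off the reduced rows gives p = 4, q = -5, r = -2, s = -3.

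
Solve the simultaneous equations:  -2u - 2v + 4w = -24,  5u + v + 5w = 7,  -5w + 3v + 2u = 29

u = 4, v = 2, w = -3

Row-reduce the augmented matrix:
R1 ← R1 / (-2).
R2 ← R2 − 5·R1.
R3 ← R3 − 2·R1.
R2 ← R2 / (-4).
R1 ← R1 − 1·R2.
R3 ← R3 − 1·R2.
R3 ← R3 / (11/4).
R1 ← R1 − 7/4·R3.
R2 ← R2 + 15/4·R3.
Reading off the reduced rows gives u = 4, v = 2, w = -3.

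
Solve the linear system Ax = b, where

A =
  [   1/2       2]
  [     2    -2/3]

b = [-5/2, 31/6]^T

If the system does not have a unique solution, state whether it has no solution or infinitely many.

x_1 = 2, x_2 = -7/4

Row-reduce the augmented matrix:
R1 ← R1 / (1/2).
R2 ← R2 − 2·R1.
R2 ← R2 / (-26/3).
R1 ← R1 − 4·R2.
Reading off the reduced rows gives x_1 = 2, x_2 = -7/4.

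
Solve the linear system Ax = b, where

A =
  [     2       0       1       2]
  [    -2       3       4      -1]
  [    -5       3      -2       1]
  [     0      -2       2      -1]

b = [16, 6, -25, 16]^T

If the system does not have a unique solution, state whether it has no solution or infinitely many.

Row-reduce the augmented matrix:
R1 ← R1 / (2).
R2 ← R2 + 2·R1.
R3 ← R3 + 5·R1.
R2 ← R2 / (3).
R3 ← R3 − 3·R2.
R4 ← R4 + 2·R2.
R3 ← R3 / (-9/2).
R1 ← R1 − 1/2·R3.
R2 ← R2 − 5/3·R3.
R4 ← R4 − 16/3·R3.
R4 ← R4 / (151/27).
R1 ← R1 − 14/9·R4.
R2 ← R2 − 59/27·R4.
R3 ← R3 + 10/9·R4.
Reading off the reduced rows gives x_1 = 1, x_2 = -4, x_3 = 6, x_4 = 4.

x_1 = 1, x_2 = -4, x_3 = 6, x_4 = 4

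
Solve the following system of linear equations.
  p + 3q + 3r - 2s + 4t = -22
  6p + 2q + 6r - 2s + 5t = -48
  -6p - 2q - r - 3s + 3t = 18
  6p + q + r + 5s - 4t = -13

infinitely many solutions

Row-reduce:
R2 ← R2 − 6·R1.
R3 ← R3 + 6·R1.
R4 ← R4 − 6·R1.
R2 ← R2 / (-16).
R1 ← R1 − 3·R2.
R3 ← R3 − 16·R2.
R4 ← R4 + 17·R2.
R3 ← R3 / (5).
R1 ← R1 − 3/4·R3.
R2 ← R2 − 3/4·R3.
R4 ← R4 + 17/4·R3.
R4 ← R4 / (17/8).
R1 ← R1 − 5/8·R4.
R2 ← R2 − 1/8·R4.
R3 ← R3 + 1·R4.
Rank is 4 with 5 unknowns, leaving t free.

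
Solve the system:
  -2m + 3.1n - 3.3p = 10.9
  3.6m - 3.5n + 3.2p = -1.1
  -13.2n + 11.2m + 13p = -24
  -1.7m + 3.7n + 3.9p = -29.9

m = 6, n = 1, p = -6

Row-reduce the augmented matrix:
R1 ← R1 / (-2).
R2 ← R2 − 18/5·R1.
R3 ← R3 − 56/5·R1.
R4 ← R4 + 17/10·R1.
R2 ← R2 / (52/25).
R1 ← R1 + 31/20·R2.
R3 ← R3 − 104/25·R2.
R4 ← R4 − 213/200·R2.
Swap R3 and R4.
R3 ← R3 / (33729/4160).
R1 ← R1 + 163/416·R3.
R2 ← R2 + 137/104·R3.
R4 reduces to 0 = 0, so the extra equation is consistent.
Reading off the reduced rows gives m = 6, n = 1, p = -6.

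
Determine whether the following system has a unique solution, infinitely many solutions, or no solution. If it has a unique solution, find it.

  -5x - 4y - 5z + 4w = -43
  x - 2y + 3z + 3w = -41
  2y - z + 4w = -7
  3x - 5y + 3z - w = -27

x = 4, y = 6, z = -5, w = -6

Row-reduce the augmented matrix:
R1 ← R1 / (-5).
R2 ← R2 − 1·R1.
R4 ← R4 − 3·R1.
R2 ← R2 / (-14/5).
R1 ← R1 − 4/5·R2.
R3 ← R3 − 2·R2.
R4 ← R4 + 37/5·R2.
R3 ← R3 / (3/7).
R1 ← R1 − 11/7·R3.
R2 ← R2 + 5/7·R3.
R4 ← R4 + 37/7·R3.
R4 ← R4 / (445/6).
R1 ← R1 + 73/3·R4.
R2 ← R2 − 59/6·R4.
R3 ← R3 − 47/3·R4.
Reading off the reduced rows gives x = 4, y = 6, z = -5, w = -6.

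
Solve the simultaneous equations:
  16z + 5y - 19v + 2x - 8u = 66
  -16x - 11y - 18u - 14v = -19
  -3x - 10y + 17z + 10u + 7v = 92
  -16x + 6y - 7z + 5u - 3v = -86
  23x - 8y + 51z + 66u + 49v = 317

no solution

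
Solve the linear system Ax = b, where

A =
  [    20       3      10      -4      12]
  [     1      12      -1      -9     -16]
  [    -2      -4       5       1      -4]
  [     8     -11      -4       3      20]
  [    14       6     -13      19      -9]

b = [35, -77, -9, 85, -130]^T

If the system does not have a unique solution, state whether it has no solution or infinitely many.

x_1 = -2, x_2 = -1, x_3 = 1, x_4 = -2, x_5 = 5

Row-reduce the augmented matrix:
R1 ← R1 / (20).
R2 ← R2 − 1·R1.
R3 ← R3 + 2·R1.
R4 ← R4 − 8·R1.
R5 ← R5 − 14·R1.
R2 ← R2 / (237/20).
R1 ← R1 − 3/20·R2.
R3 ← R3 + 37/10·R2.
R4 ← R4 + 61/5·R2.
R5 ← R5 − 39/10·R2.
R3 ← R3 / (437/79).
R1 ← R1 − 41/79·R3.
R2 ← R2 + 10/79·R3.
R4 ← R4 + 754/79·R3.
R5 ← R5 + 1541/79·R3.
R4 ← R4 / (-10705/1311).
R1 ← R1 − 148/1311·R4.
R2 ← R2 + 346/437·R4.
R3 ← R3 + 509/1311·R4.
R5 ← R5 − 976/57·R4.
R5 ← R5 / (-780773/10705).
R1 ← R1 − 14372/10705·R5.
R2 ← R2 + 692/10705·R5.
R3 ← R3 + 7476/10705·R5.
R4 ← R4 − 20536/10705·R5.
Reading off the reduced rows gives x_1 = -2, x_2 = -1, x_3 = 1, x_4 = -2, x_5 = 5.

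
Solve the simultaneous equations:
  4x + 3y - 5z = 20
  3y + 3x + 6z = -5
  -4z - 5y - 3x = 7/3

Row-reduce the augmented matrix:
R1 ← R1 / (4).
R2 ← R2 − 3·R1.
R3 ← R3 + 3·R1.
R2 ← R2 / (3/4).
R1 ← R1 − 3/4·R2.
R3 ← R3 + 11/4·R2.
R3 ← R3 / (28).
R1 ← R1 + 11·R3.
R2 ← R2 − 13·R3.
Reading off the reduced rows gives x = 3, y = -2/3, z = -2.

x = 3, y = -2/3, z = -2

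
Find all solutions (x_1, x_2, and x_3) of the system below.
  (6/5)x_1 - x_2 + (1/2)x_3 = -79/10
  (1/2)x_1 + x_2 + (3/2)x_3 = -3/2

infinitely many solutions

Row-reduce:
R1 ← R1 / (6/5).
R2 ← R2 − 1/2·R1.
R2 ← R2 / (17/12).
R1 ← R1 + 5/6·R2.
Rank is 2 with 3 unknowns, leaving x_3 free.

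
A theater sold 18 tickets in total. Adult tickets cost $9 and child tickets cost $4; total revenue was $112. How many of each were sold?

Let a = adult tickets, c = child tickets.
  a + c = 18
  9a + 4c = 112
Row-reduce the augmented matrix:
R2 ← R2 − 9·R1.
R2 ← R2 / (-5).
R1 ← R1 − 1·R2.
Reading off the reduced rows gives a = 8, c = 10.

adult tickets: 8, child tickets: 10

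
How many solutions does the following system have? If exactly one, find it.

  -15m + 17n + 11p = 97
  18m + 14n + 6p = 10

infinitely many solutions

Row-reduce:
R1 ← R1 / (-15).
R2 ← R2 − 18·R1.
R2 ← R2 / (172/5).
R1 ← R1 + 17/15·R2.
Rank is 2 with 3 unknowns, leaving p free.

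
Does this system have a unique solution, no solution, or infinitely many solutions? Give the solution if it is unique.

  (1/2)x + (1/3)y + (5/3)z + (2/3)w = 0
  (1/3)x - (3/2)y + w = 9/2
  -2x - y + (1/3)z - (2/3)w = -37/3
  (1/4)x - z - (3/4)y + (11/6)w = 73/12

x = 6, y = -1, z = -2, w = 1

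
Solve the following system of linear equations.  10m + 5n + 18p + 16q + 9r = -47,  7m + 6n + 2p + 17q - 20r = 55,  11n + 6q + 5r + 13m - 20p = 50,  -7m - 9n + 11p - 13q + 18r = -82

Row-reduce:
R1 ← R1 / (10).
R2 ← R2 − 7·R1.
R3 ← R3 − 13·R1.
R4 ← R4 + 7·R1.
R2 ← R2 / (5/2).
R1 ← R1 − 1/2·R2.
R3 ← R3 − 9/2·R2.
R4 ← R4 + 11/2·R2.
R3 ← R3 / (-608/25).
R1 ← R1 − 98/25·R3.
R2 ← R2 + 106/25·R3.
R4 ← R4 − 7/25·R3.
R4 ← R4 / (6487/608).
R1 ← R1 + 1103/304·R4.
R2 ← R2 − 2043/304·R4.
R3 ← R3 − 631/608·R4.
Rank is 4 with 5 unknowns, leaving r free.

infinitely many solutions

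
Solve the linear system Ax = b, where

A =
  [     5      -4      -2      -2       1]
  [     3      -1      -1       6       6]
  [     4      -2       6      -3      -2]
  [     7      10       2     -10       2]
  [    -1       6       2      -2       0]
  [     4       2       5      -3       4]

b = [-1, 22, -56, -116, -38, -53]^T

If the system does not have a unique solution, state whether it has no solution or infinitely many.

x_1 = -6, x_2 = -5, x_3 = -5, x_4 = 2, x_5 = 3

Row-reduce the augmented matrix:
R1 ← R1 / (5).
R2 ← R2 − 3·R1.
R3 ← R3 − 4·R1.
R4 ← R4 − 7·R1.
R5 ← R5 + 1·R1.
R6 ← R6 − 4·R1.
R2 ← R2 / (7/5).
R1 ← R1 + 4/5·R2.
R3 ← R3 − 6/5·R2.
R4 ← R4 − 78/5·R2.
R5 ← R5 − 26/5·R2.
R6 ← R6 − 26/5·R2.
R3 ← R3 / (52/7).
R1 ← R1 + 2/7·R3.
R2 ← R2 − 1/7·R3.
R4 ← R4 − 18/7·R3.
R5 ← R5 − 6/7·R3.
R6 ← R6 − 41/7·R3.
R4 ← R4 / (-2205/26).
R1 ← R1 − 89/26·R4.
R2 ← R2 − 275/52·R4.
R3 ← R3 + 53/52·R4.
R5 ← R5 + 735/26·R4.
R6 ← R6 + 1153/52·R4.
Swap R5 and R6.
R5 ← R5 / (5737/1470).
R1 ← R1 − 514/735·R5.
R2 ← R2 − 131/294·R5.
R3 ← R3 + 463/1470·R5.
R4 ← R4 − 494/735·R5.
R6 reduces to 0 = 0, so the extra equation is consistent.
Reading off the reduced rows gives x_1 = -6, x_2 = -5, x_3 = -5, x_4 = 2, x_5 = 3.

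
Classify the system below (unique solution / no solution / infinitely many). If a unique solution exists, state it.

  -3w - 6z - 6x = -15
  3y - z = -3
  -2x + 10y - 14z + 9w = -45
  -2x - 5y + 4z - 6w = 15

Row-reduce:
R1 ← R1 / (-6).
R3 ← R3 + 2·R1.
R4 ← R4 + 2·R1.
R2 ← R2 / (3).
R3 ← R3 − 10·R2.
R4 ← R4 + 5·R2.
R3 ← R3 / (-26/3).
R1 ← R1 − 1·R3.
R2 ← R2 + 1/3·R3.
R4 ← R4 − 13/3·R3.
Rank is 3 with 4 unknowns, leaving w free.

infinitely many solutions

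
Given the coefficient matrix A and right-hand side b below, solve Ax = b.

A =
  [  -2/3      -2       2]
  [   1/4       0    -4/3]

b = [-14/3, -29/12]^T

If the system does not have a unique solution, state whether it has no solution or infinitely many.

infinitely many solutions

Row-reduce:
R1 ← R1 / (-2/3).
R2 ← R2 − 1/4·R1.
R2 ← R2 / (-3/4).
R1 ← R1 − 3·R2.
Rank is 2 with 3 unknowns, leaving x_3 free.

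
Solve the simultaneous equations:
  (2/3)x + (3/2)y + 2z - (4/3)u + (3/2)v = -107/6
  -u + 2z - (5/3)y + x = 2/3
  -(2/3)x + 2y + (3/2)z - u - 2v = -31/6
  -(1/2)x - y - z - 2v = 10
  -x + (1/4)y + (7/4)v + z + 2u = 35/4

Row-reduce the augmented matrix:
R1 ← R1 / (2/3).
R2 ← R2 − 1·R1.
R3 ← R3 + 2/3·R1.
R4 ← R4 + 1/2·R1.
R5 ← R5 + 1·R1.
R2 ← R2 / (-47/12).
R1 ← R1 − 9/4·R2.
R3 ← R3 − 7/2·R2.
R4 ← R4 − 1/8·R2.
R5 ← R5 − 5/2·R2.
R3 ← R3 / (245/94).
R1 ← R1 − 114/47·R3.
R2 ← R2 − 12/47·R3.
R4 ← R4 − 22/47·R3.
R5 ← R5 − 158/47·R3.
R4 ← R4 / (-149/210).
R1 ← R1 + 3/35·R4.
R2 ← R2 + 4/35·R4.
R3 ← R3 + 58/105·R4.
R5 ← R5 − 262/105·R4.
R5 ← R5 / (8465/2086).
R1 ← R1 − 3498/1043·R5.
R2 ← R2 − 939/1043·R5.
R3 ← R3 + 86/149·R5.
R4 ← R4 − 729/1043·R5.
Reading off the reduced rows gives x = -2, y = -4, z = 1, u = 6, v = -3.

x = -2, y = -4, z = 1, u = 6, v = -3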